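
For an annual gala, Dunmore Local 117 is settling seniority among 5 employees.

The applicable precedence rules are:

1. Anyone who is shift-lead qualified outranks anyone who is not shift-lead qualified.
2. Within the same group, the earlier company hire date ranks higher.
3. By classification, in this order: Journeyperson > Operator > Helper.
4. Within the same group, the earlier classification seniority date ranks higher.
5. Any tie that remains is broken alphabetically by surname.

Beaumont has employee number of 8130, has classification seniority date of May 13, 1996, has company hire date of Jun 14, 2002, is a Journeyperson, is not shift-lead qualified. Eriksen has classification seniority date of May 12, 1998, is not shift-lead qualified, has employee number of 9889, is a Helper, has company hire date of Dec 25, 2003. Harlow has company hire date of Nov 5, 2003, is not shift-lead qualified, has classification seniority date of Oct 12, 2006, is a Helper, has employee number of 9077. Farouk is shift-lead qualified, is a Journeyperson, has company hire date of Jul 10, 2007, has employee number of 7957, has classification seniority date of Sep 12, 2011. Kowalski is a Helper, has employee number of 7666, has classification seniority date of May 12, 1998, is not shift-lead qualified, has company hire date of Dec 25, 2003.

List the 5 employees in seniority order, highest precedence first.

Farouk, Beaumont, Harlow, Eriksen, Kowalski

By the first rule: Farouk (shift-lead qualified); then Beaumont, Harlow, Eriksen and Kowalski (each not shift-lead qualified).
Among Beaumont, Harlow, Eriksen and Kowalski, by company hire date (earlier first): Beaumont (Jun 14, 2002) before Harlow (Nov 5, 2003) before Eriksen and Kowalski (Dec 25, 2003).
Eriksen and Kowalski are each Helper, so the next rule applies.
Eriksen and Kowalski both have classification seniority date May 12, 1998, so the next rule applies.
Among Eriksen and Kowalski, alphabetically by surname: Eriksen before Kowalski.
Full order: Farouk, Beaumont, Harlow, Eriksen, Kowalski.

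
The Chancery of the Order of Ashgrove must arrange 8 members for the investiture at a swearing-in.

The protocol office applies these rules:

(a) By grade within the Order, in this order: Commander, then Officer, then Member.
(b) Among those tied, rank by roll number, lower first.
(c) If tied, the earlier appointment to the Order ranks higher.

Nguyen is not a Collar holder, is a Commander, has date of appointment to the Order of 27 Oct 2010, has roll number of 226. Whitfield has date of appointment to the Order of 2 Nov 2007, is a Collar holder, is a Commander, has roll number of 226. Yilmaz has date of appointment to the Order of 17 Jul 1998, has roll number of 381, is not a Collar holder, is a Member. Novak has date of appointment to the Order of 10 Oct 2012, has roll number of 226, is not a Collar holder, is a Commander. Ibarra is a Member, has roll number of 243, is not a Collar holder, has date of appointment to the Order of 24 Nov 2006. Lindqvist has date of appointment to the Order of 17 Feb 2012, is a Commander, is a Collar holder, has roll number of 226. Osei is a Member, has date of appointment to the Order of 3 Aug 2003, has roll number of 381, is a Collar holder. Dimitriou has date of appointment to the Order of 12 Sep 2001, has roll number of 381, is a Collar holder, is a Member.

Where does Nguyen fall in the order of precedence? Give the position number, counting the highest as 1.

2

By grade within the Order: Whitfield, Nguyen, Lindqvist and Novak (Commander); then Ibarra, Yilmaz, Dimitriou and Osei (Member).
Whitfield, Nguyen, Lindqvist and Novak all have roll number 226, so the next rule applies.
Among Whitfield, Nguyen, Lindqvist and Novak, by date of appointment to the Order (earlier first): Whitfield (2 Nov 2007) before Nguyen (27 Oct 2010) before Lindqvist (17 Feb 2012) before Novak (10 Oct 2012).
Among Ibarra, Yilmaz, Dimitriou and Osei, by roll number (lower first): Ibarra (243) before Yilmaz, Dimitriou and Osei (381).
Among Yilmaz, Dimitriou and Osei, by date of appointment to the Order (earlier first): Yilmaz (17 Jul 1998) before Dimitriou (12 Sep 2001) before Osei (3 Aug 2003).
Order: Whitfield, Nguyen, Lindqvist, Novak, Ibarra, Yilmaz, Dimitriou, Osei. So position 2.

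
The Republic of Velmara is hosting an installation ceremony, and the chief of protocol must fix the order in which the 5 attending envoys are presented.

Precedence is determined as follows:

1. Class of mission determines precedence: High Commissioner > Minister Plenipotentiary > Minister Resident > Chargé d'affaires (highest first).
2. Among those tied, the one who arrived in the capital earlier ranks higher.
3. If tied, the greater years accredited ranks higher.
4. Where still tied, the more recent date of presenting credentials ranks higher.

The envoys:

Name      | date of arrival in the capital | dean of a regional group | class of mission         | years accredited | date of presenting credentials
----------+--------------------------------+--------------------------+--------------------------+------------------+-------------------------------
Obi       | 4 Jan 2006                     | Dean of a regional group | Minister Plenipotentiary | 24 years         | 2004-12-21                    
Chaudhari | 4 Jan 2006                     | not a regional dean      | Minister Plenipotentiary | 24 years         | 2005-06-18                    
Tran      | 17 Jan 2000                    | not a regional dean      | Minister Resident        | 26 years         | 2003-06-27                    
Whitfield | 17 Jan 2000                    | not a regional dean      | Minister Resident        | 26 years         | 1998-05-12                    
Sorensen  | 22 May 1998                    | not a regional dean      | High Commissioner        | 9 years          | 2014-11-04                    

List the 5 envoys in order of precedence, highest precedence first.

Sorensen, Chaudhari, Obi, Tran, Whitfield

By class of mission: Sorensen (High Commissioner); then Chaudhari and Obi (Minister Plenipotentiary); then Tran and Whitfield (Minister Resident).
Chaudhari and Obi both have date of arrival in the capital 4 Jan 2006, so the next rule applies.
Chaudhari and Obi both have years accredited 24 years, so the next rule applies.
Among Chaudhari and Obi, by date of presenting credentials (later first): Chaudhari (2005-06-18) before Obi (2004-12-21).
Tran and Whitfield both have date of arrival in the capital 17 Jan 2000, so the next rule applies.
Tran and Whitfield both have years accredited 26 years, so the next rule applies.
Among Tran and Whitfield, by date of presenting credentials (later first): Tran (2003-06-27) before Whitfield (1998-05-12).
Full order: Sorensen, Chaudhari, Obi, Tran, Whitfield.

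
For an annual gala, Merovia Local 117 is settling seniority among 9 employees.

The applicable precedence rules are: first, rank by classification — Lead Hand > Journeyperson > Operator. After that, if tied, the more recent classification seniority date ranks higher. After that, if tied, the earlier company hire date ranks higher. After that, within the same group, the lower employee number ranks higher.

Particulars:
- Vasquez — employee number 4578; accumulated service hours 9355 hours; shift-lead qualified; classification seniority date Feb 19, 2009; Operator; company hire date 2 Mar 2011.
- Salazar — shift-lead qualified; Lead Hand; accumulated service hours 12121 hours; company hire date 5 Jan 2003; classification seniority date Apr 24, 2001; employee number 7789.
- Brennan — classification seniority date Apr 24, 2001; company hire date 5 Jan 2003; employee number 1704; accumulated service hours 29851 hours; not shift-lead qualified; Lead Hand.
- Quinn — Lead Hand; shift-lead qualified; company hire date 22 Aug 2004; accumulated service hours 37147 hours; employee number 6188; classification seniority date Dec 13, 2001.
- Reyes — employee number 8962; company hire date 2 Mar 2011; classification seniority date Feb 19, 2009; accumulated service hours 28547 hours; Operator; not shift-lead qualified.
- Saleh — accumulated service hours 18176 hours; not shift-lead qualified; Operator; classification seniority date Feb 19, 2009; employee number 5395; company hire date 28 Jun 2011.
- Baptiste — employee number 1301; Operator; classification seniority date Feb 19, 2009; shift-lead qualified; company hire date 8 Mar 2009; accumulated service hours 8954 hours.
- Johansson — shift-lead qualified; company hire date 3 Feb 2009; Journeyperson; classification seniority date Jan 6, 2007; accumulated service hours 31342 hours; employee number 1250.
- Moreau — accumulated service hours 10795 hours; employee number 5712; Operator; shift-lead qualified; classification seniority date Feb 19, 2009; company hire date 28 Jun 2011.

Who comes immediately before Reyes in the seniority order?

By classification: Quinn, Brennan and Salazar (Lead Hand); then Johansson (Journeyperson); then Baptiste, Vasquez, Reyes, Saleh and Moreau (Operator).
Among Quinn, Brennan and Salazar, by classification seniority date (later first): Quinn (Dec 13, 2001) before Brennan and Salazar (Apr 24, 2001).
Brennan and Salazar both have company hire date 5 Jan 2003, so the next rule applies.
Among Brennan and Salazar, by employee number (lower first): Brennan (1704) before Salazar (7789).
Baptiste, Vasquez, Reyes, Saleh and Moreau all have classification seniority date Feb 19, 2009, so the next rule applies.
Among Baptiste, Vasquez, Reyes, Saleh and Moreau, by company hire date (earlier first): Baptiste (8 Mar 2009) before Vasquez and Reyes (2 Mar 2011) before Saleh and Moreau (28 Jun 2011).
Among Vasquez and Reyes, by employee number (lower first): Vasquez (4578) before Reyes (8962).
Among Saleh and Moreau, by employee number (lower first): Saleh (5395) before Moreau (5712).
Order: Quinn, Brennan, Salazar, Johansson, Baptiste, Vasquez, Reyes, Saleh, Moreau.

Vasquez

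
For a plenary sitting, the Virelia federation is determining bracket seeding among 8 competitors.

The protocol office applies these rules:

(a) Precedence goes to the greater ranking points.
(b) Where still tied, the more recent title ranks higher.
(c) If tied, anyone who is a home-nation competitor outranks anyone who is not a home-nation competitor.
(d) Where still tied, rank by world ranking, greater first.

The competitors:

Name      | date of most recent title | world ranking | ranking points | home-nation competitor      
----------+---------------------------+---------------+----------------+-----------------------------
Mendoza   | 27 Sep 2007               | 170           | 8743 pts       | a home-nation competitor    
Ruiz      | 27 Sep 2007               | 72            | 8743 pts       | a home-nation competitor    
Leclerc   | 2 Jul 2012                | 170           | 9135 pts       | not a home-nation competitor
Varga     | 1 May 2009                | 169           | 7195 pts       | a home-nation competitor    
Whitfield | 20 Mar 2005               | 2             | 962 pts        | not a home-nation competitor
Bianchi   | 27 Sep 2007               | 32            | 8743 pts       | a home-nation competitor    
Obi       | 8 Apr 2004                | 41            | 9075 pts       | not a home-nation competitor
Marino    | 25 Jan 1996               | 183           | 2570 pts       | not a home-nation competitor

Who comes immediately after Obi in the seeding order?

Mendoza

By ranking points (higher first): Leclerc (9135 pts); then Obi (9075 pts); then Mendoza, Ruiz and Bianchi (each 8743 pts); then Varga (7195 pts); then Marino (2570 pts); then Whitfield (962 pts).
Mendoza, Ruiz and Bianchi all have date of most recent title 27 Sep 2007, so the next rule applies.
Mendoza, Ruiz and Bianchi are each a home-nation competitor, so the next rule applies.
Among Mendoza, Ruiz and Bianchi, by world ranking (higher first): Mendoza (170) before Ruiz (72) before Bianchi (32).
Order: Leclerc, Obi, Mendoza, Ruiz, Bianchi, Varga, Marino, Whitfield.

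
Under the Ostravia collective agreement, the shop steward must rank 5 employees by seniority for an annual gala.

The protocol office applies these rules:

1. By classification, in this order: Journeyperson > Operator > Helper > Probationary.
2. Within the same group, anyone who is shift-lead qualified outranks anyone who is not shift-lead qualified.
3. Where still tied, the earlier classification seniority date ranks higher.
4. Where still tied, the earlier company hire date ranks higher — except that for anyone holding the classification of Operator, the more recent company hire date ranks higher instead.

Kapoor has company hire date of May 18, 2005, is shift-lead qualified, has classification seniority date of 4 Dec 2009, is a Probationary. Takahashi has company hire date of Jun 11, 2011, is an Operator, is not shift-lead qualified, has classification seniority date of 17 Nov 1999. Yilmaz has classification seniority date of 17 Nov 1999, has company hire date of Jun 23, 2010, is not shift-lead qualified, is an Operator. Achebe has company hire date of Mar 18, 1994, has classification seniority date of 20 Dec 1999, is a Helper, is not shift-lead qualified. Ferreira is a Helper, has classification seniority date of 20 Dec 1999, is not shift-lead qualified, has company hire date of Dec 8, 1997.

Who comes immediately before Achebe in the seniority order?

Yilmaz

By classification: Takahashi and Yilmaz (Operator); then Achebe and Ferreira (Helper); then Kapoor (Probationary).
Takahashi and Yilmaz are each not shift-lead qualified, so the next rule applies.
Takahashi and Yilmaz both have classification seniority date 17 Nov 1999, so the next rule applies.
Among Takahashi and Yilmaz, by company hire date (later first) (reversed rule for this group): Takahashi (Jun 11, 2011) before Yilmaz (Jun 23, 2010).
Achebe and Ferreira are each not shift-lead qualified, so the next rule applies.
Achebe and Ferreira both have classification seniority date 20 Dec 1999, so the next rule applies.
Among Achebe and Ferreira, by company hire date (earlier first): Achebe (Mar 18, 1994) before Ferreira (Dec 8, 1997).
Order: Takahashi, Yilmaz, Achebe, Ferreira, Kapoor.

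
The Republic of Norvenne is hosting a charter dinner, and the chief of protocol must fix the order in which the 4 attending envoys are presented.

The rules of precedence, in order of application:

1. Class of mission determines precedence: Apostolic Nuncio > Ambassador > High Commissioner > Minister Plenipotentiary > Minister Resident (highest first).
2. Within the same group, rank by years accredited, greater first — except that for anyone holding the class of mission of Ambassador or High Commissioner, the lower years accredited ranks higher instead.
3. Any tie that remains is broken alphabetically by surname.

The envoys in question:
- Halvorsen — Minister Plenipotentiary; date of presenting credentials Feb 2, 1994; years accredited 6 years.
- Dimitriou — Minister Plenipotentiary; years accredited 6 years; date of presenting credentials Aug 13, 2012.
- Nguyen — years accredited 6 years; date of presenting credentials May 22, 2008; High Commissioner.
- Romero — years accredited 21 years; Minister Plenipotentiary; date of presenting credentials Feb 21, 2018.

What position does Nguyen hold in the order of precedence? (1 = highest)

1

By class of mission: Nguyen (High Commissioner); then Romero, Dimitriou and Halvorsen (Minister Plenipotentiary).
Among Romero, Dimitriou and Halvorsen, by years accredited (higher first): Romero (21 years) before Dimitriou and Halvorsen (6 years).
Among Dimitriou and Halvorsen, alphabetically by surname: Dimitriou before Halvorsen.
Order: Nguyen, Romero, Dimitriou, Halvorsen. So position 1.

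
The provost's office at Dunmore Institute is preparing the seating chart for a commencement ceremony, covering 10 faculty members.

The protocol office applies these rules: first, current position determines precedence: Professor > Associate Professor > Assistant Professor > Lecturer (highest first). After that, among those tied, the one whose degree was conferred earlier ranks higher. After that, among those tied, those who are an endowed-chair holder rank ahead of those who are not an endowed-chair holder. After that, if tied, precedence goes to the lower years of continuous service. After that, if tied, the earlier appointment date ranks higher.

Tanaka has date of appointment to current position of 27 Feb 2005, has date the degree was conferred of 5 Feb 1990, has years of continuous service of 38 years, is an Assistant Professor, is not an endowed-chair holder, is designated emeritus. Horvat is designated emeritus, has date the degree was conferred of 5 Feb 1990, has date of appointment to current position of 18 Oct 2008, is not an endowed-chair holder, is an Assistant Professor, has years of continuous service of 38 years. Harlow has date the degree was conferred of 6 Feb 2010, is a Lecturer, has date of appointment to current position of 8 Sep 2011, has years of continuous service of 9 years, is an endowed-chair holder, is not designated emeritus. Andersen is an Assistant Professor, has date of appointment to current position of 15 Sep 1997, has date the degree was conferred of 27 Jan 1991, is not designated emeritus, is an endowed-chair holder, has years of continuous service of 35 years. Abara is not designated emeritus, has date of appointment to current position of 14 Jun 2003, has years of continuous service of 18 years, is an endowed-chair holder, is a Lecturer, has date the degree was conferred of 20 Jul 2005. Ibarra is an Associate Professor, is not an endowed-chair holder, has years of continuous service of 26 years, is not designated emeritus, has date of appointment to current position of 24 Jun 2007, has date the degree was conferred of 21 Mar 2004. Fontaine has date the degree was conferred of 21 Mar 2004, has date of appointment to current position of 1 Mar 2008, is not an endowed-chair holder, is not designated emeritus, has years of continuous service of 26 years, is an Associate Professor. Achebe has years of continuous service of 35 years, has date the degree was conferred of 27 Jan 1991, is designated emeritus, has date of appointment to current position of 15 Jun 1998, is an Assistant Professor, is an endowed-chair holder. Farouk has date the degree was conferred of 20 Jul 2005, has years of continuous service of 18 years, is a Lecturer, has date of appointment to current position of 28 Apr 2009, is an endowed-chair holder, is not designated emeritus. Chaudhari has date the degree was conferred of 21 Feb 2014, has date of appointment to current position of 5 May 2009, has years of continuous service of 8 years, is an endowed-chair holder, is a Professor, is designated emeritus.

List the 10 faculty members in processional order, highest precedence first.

Chaudhari, Ibarra, Fontaine, Tanaka, Horvat, Andersen, Achebe, Abara, Farouk, Harlow

By current position: Chaudhari (Professor); then Ibarra and Fontaine (Associate Professor); then Tanaka, Horvat, Andersen and Achebe (Assistant Professor); then Abara, Farouk and Harlow (Lecturer).
Ibarra and Fontaine both have date the degree was conferred 21 Mar 2004, so the next rule applies.
Ibarra and Fontaine are each not an endowed-chair holder, so the next rule applies.
Ibarra and Fontaine both have years of continuous service 26 years, so the next rule applies.
Among Ibarra and Fontaine, by date of appointment to current position (earlier first): Ibarra (24 Jun 2007) before Fontaine (1 Mar 2008).
Among Tanaka, Horvat, Andersen and Achebe, by date the degree was conferred (earlier first): Tanaka and Horvat (5 Feb 1990) before Andersen and Achebe (27 Jan 1991).
Tanaka and Horvat are each not an endowed-chair holder, so the next rule applies.
Tanaka and Horvat both have years of continuous service 38 years, so the next rule applies.
Among Tanaka and Horvat, by date of appointment to current position (earlier first): Tanaka (27 Feb 2005) before Horvat (18 Oct 2008).
Andersen and Achebe are each an endowed-chair holder, so the next rule applies.
Andersen and Achebe both have years of continuous service 35 years, so the next rule applies.
Among Andersen and Achebe, by date of appointment to current position (earlier first): Andersen (15 Sep 1997) before Achebe (15 Jun 1998).
Among Abara, Farouk and Harlow, by date the degree was conferred (earlier first): Abara and Farouk (20 Jul 2005) before Harlow (6 Feb 2010).
Abara and Farouk are each an endowed-chair holder, so the next rule applies.
Abara and Farouk both have years of continuous service 18 years, so the next rule applies.
Among Abara and Farouk, by date of appointment to current position (earlier first): Abara (14 Jun 2003) before Farouk (28 Apr 2009).
Full order: Chaudhari, Ibarra, Fontaine, Tanaka, Horvat, Andersen, Achebe, Abara, Farouk, Harlow.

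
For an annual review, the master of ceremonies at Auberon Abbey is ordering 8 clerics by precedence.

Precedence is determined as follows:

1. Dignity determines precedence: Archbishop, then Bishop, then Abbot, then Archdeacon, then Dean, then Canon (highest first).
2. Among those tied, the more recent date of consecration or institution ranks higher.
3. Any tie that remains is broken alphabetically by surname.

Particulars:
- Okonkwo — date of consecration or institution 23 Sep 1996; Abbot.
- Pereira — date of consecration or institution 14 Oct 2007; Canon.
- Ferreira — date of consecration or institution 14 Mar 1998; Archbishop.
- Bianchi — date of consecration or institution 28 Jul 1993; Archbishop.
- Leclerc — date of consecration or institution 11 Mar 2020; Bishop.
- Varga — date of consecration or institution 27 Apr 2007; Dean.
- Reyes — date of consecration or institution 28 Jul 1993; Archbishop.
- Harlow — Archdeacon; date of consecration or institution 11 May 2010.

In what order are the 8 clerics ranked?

By dignity: Ferreira, Bianchi and Reyes (Archbishop); then Leclerc (Bishop); then Okonkwo (Abbot); then Harlow (Archdeacon); then Varga (Dean); then Pereira (Canon).
Among Ferreira, Bianchi and Reyes, by date of consecration or institution (later first): Ferreira (14 Mar 1998) before Bianchi and Reyes (28 Jul 1993).
Among Bianchi and Reyes, alphabetically by surname: Bianchi before Reyes.
Full order: Ferreira, Bianchi, Reyes, Leclerc, Okonkwo, Harlow, Varga, Pereira.

Ferreira, Bianchi, Reyes, Leclerc, Okonkwo, Harlow, Varga, Pereira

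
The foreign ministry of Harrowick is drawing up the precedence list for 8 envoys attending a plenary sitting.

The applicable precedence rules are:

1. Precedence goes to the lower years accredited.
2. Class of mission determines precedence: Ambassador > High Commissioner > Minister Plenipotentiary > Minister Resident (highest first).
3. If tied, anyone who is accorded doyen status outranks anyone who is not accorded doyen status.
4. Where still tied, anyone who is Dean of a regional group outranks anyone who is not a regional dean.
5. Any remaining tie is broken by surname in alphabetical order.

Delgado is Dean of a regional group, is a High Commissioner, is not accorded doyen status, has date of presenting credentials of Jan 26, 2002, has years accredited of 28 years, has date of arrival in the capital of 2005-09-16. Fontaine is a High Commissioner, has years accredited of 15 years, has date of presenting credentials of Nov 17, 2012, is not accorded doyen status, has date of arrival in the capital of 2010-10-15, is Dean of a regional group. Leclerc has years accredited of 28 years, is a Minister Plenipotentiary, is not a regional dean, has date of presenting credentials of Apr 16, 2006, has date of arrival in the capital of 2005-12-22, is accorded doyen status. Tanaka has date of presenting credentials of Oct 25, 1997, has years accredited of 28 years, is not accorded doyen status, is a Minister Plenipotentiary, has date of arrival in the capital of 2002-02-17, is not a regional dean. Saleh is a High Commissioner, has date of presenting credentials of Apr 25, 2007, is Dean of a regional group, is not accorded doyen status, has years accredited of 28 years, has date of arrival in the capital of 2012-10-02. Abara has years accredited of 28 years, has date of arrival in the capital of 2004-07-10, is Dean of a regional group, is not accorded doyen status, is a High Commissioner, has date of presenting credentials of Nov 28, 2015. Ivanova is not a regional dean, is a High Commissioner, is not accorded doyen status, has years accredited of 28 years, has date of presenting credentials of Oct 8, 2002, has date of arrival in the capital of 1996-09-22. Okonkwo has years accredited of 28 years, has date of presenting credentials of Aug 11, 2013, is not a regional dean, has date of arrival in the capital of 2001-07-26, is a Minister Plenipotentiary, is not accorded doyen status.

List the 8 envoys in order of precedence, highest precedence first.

Fontaine, Abara, Delgado, Saleh, Ivanova, Leclerc, Okonkwo, Tanaka

By years accredited (lower first): Fontaine (15 years); then Abara, Delgado, Saleh, Ivanova, Leclerc, Okonkwo and Tanaka (each 28 years).
Among Abara, Delgado, Saleh, Ivanova, Leclerc, Okonkwo and Tanaka, by class of mission: Abara, Delgado, Saleh and Ivanova (High Commissioner) before Leclerc, Okonkwo and Tanaka (Minister Plenipotentiary).
Abara, Delgado, Saleh and Ivanova are each not accorded doyen status, so the next rule applies.
Among Abara, Delgado, Saleh and Ivanova, Dean of a regional group before not a regional dean: Abara, Delgado and Saleh (Dean of a regional group) before Ivanova (not a regional dean).
Among Abara, Delgado and Saleh, alphabetically by surname: Abara before Delgado before Saleh.
Among Leclerc, Okonkwo and Tanaka, accorded doyen status before not accorded doyen status: Leclerc (accorded doyen status) before Okonkwo and Tanaka (not accorded doyen status).
Okonkwo and Tanaka are each not a regional dean, so the next rule applies.
Among Okonkwo and Tanaka, alphabetically by surname: Okonkwo before Tanaka.
Full order: Fontaine, Abara, Delgado, Saleh, Ivanova, Leclerc, Okonkwo, Tanaka.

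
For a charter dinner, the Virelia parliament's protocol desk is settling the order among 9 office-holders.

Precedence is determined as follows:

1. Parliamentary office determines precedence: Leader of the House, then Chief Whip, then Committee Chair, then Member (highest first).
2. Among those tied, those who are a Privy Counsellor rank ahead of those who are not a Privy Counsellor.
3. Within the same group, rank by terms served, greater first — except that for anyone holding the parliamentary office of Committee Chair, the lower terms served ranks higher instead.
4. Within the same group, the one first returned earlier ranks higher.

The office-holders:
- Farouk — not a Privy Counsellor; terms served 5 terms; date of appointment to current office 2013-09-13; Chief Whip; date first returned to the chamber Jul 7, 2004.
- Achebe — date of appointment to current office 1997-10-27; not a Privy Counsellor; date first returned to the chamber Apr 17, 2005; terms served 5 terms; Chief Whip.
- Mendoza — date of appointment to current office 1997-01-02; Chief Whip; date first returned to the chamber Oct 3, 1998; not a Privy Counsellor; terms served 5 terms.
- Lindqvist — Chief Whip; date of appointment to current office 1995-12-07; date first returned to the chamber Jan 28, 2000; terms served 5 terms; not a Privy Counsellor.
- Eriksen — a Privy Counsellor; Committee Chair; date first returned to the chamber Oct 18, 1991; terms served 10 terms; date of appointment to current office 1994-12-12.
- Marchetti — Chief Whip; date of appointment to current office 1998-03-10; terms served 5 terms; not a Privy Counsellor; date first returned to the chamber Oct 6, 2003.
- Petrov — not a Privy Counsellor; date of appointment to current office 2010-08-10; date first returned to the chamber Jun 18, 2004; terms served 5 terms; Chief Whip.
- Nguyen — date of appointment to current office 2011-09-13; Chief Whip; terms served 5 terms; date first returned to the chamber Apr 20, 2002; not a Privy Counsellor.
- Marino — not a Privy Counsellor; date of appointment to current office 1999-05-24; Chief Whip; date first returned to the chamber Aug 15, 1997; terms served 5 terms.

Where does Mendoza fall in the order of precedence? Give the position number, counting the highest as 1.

2

By parliamentary office: Marino, Mendoza, Lindqvist, Nguyen, Marchetti, Petrov, Farouk and Achebe (Chief Whip); then Eriksen (Committee Chair).
Marino, Mendoza, Lindqvist, Nguyen, Marchetti, Petrov, Farouk and Achebe are each not a Privy Counsellor, so the next rule applies.
Marino, Mendoza, Lindqvist, Nguyen, Marchetti, Petrov, Farouk and Achebe all have terms served 5 terms, so the next rule applies.
Among Marino, Mendoza, Lindqvist, Nguyen, Marchetti, Petrov, Farouk and Achebe, by date first returned to the chamber (earlier first): Marino (Aug 15, 1997) before Mendoza (Oct 3, 1998) before Lindqvist (Jan 28, 2000) before Nguyen (Apr 20, 2002) before Marchetti (Oct 6, 2003) before Petrov (Jun 18, 2004) before Farouk (Jul 7, 2004) before Achebe (Apr 17, 2005).
Order: Marino, Mendoza, Lindqvist, Nguyen, Marchetti, Petrov, Farouk, Achebe, Eriksen. So position 2.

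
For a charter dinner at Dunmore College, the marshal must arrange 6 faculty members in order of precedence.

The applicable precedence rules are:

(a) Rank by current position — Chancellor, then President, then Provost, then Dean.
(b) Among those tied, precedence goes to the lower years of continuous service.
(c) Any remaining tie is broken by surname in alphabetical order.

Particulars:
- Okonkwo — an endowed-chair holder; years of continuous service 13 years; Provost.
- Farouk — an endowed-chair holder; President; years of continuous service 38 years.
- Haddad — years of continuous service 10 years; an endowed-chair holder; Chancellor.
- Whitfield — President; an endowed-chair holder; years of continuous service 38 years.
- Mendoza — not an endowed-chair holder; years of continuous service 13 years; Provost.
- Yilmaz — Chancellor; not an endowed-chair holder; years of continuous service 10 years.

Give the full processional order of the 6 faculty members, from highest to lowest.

By current position: Haddad and Yilmaz (Chancellor); then Farouk and Whitfield (President); then Mendoza and Okonkwo (Provost).
Haddad and Yilmaz both have years of continuous service 10 years, so the next rule applies.
Among Haddad and Yilmaz, alphabetically by surname: Haddad before Yilmaz.
Farouk and Whitfield both have years of continuous service 38 years, so the next rule applies.
Among Farouk and Whitfield, alphabetically by surname: Farouk before Whitfield.
Mendoza and Okonkwo both have years of continuous service 13 years, so the next rule applies.
Among Mendoza and Okonkwo, alphabetically by surname: Mendoza before Okonkwo.
Full order: Haddad, Yilmaz, Farouk, Whitfield, Mendoza, Okonkwo.

Haddad, Yilmaz, Farouk, Whitfield, Mendoza, Okonkwo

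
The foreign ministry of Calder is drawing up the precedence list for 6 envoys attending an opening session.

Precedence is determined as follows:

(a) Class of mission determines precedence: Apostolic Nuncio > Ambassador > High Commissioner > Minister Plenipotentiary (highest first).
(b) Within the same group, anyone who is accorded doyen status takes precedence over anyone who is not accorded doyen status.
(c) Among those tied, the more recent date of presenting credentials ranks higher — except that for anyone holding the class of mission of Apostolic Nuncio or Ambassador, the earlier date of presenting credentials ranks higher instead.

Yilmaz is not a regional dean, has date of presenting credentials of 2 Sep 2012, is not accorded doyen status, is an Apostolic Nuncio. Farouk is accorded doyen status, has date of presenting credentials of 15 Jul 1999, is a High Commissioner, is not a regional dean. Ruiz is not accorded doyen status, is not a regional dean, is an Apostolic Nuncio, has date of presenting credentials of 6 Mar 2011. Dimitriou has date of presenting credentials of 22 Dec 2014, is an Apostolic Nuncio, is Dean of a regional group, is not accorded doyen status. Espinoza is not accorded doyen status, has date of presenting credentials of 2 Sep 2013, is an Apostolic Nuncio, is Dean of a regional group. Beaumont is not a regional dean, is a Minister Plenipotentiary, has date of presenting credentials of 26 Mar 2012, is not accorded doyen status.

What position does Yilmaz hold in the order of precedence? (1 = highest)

2

By class of mission: Ruiz, Yilmaz, Espinoza and Dimitriou (Apostolic Nuncio); then Farouk (High Commissioner); then Beaumont (Minister Plenipotentiary).
Ruiz, Yilmaz, Espinoza and Dimitriou are each not accorded doyen status, so the next rule applies.
Among Ruiz, Yilmaz, Espinoza and Dimitriou, by date of presenting credentials (earlier first) (reversed rule for this group): Ruiz (6 Mar 2011) before Yilmaz (2 Sep 2012) before Espinoza (2 Sep 2013) before Dimitriou (22 Dec 2014).
Order: Ruiz, Yilmaz, Espinoza, Dimitriou, Farouk, Beaumont. So position 2.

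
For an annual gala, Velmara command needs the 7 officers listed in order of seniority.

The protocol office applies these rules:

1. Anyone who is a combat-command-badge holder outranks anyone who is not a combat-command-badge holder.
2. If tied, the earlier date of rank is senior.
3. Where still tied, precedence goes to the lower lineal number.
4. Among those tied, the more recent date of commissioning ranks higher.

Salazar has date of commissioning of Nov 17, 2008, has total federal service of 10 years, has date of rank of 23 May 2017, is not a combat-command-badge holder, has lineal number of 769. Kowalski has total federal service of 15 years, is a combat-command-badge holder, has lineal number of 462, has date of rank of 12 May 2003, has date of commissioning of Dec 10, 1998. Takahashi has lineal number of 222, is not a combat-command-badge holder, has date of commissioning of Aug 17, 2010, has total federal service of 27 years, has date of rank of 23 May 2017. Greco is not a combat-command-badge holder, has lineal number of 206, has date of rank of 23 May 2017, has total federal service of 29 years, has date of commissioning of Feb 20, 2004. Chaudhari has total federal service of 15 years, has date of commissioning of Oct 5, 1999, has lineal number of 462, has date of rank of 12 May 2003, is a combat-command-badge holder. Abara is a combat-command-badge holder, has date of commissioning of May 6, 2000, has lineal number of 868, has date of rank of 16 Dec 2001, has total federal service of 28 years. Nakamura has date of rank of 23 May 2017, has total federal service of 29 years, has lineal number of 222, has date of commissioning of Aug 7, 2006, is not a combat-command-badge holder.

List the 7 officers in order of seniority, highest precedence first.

By the first rule: Abara, Chaudhari and Kowalski (each a combat-command-badge holder); then Greco, Takahashi, Nakamura and Salazar (each not a combat-command-badge holder).
Among Abara, Chaudhari and Kowalski, by date of rank (earlier first): Abara (16 Dec 2001) before Chaudhari and Kowalski (12 May 2003).
Chaudhari and Kowalski both have lineal number 462, so the next rule applies.
Among Chaudhari and Kowalski, by date of commissioning (later first): Chaudhari (Oct 5, 1999) before Kowalski (Dec 10, 1998).
Greco, Takahashi, Nakamura and Salazar all have date of rank 23 May 2017, so the next rule applies.
Among Greco, Takahashi, Nakamura and Salazar, by lineal number (lower first): Greco (206) before Takahashi and Nakamura (222) before Salazar (769).
Among Takahashi and Nakamura, by date of commissioning (later first): Takahashi (Aug 17, 2010) before Nakamura (Aug 7, 2006).
Full order: Abara, Chaudhari, Kowalski, Greco, Takahashi, Nakamura, Salazar.

Abara, Chaudhari, Kowalski, Greco, Takahashi, Nakamura, Salazar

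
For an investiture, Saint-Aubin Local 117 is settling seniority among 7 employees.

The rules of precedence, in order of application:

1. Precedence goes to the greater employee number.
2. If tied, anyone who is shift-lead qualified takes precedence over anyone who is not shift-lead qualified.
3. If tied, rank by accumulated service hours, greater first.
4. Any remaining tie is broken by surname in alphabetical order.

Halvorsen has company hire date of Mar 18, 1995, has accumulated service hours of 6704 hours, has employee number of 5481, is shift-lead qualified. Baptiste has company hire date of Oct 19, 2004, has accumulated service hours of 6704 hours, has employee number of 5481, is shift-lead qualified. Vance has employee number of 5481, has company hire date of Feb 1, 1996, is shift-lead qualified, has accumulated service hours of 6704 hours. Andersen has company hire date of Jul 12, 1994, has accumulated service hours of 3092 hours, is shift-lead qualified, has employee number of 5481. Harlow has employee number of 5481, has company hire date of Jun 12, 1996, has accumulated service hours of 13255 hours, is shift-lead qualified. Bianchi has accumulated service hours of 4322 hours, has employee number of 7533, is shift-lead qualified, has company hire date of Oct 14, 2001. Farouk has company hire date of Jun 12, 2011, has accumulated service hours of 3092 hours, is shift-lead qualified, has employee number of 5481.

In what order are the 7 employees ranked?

Bianchi, Harlow, Baptiste, Halvorsen, Vance, Andersen, Farouk

By employee number (higher first): Bianchi (7533); then Harlow, Baptiste, Halvorsen, Vance, Andersen and Farouk (each 5481).
Harlow, Baptiste, Halvorsen, Vance, Andersen and Farouk are each shift-lead qualified, so the next rule applies.
Among Harlow, Baptiste, Halvorsen, Vance, Andersen and Farouk, by accumulated service hours (higher first): Harlow (13255 hours) before Baptiste, Halvorsen and Vance (6704 hours) before Andersen and Farouk (3092 hours).
Among Baptiste, Halvorsen and Vance, alphabetically by surname: Baptiste before Halvorsen before Vance.
Among Andersen and Farouk, alphabetically by surname: Andersen before Farouk.
Full order: Bianchi, Harlow, Baptiste, Halvorsen, Vance, Andersen, Farouk.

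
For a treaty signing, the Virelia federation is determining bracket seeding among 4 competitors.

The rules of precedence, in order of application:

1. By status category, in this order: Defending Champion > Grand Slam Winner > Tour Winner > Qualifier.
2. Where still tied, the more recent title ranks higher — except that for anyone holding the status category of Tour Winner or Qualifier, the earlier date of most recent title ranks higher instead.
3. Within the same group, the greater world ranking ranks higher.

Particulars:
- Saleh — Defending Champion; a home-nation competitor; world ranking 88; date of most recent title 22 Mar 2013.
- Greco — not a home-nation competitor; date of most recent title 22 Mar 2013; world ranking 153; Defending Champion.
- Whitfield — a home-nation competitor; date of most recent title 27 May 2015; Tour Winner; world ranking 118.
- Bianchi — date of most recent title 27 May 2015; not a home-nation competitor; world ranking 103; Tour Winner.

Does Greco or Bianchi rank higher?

Greco

By status category: Greco and Saleh (Defending Champion); then Whitfield and Bianchi (Tour Winner).
Greco and Saleh both have date of most recent title 22 Mar 2013, so the next rule applies.
Among Greco and Saleh, by world ranking (higher first): Greco (153) before Saleh (88).
Whitfield and Bianchi both have date of most recent title 27 May 2015, so the next rule applies.
Among Whitfield and Bianchi, by world ranking (higher first): Whitfield (118) before Bianchi (103).
So Greco takes precedence.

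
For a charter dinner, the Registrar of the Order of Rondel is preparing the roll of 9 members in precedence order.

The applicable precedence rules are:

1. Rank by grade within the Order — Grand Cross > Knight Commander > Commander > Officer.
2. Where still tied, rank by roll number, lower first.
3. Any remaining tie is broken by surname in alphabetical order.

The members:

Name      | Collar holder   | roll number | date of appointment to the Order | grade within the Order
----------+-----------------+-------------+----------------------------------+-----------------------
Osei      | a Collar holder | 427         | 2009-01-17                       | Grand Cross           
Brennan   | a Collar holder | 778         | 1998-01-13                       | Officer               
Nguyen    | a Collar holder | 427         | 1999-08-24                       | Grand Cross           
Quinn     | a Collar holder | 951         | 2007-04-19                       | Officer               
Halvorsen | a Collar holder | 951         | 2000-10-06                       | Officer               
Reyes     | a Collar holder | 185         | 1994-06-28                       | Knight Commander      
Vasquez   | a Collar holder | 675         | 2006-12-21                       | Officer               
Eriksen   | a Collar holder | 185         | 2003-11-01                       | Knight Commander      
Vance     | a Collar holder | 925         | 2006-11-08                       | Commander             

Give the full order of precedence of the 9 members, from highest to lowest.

Nguyen, Osei, Eriksen, Reyes, Vance, Vasquez, Brennan, Halvorsen, Quinn

By grade within the Order: Nguyen and Osei (Grand Cross); then Eriksen and Reyes (Knight Commander); then Vance (Commander); then Vasquez, Brennan, Halvorsen and Quinn (Officer).
Nguyen and Osei both have roll number 427, so the next rule applies.
Among Nguyen and Osei, alphabetically by surname: Nguyen before Osei.
Eriksen and Reyes both have roll number 185, so the next rule applies.
Among Eriksen and Reyes, alphabetically by surname: Eriksen before Reyes.
Among Vasquez, Brennan, Halvorsen and Quinn, by roll number (lower first): Vasquez (675) before Brennan (778) before Halvorsen and Quinn (951).
Among Halvorsen and Quinn, alphabetically by surname: Halvorsen before Quinn.
Full order: Nguyen, Osei, Eriksen, Reyes, Vance, Vasquez, Brennan, Halvorsen, Quinn.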